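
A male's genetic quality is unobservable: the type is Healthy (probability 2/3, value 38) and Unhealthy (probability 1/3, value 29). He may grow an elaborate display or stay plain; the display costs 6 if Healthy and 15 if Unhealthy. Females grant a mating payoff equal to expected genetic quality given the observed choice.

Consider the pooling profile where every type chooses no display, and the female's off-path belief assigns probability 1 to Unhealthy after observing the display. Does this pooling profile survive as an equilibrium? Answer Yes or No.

Yes

On path, the female holds the prior and pays 2/3·38 + 1/3·29 = 35. Off path (the display), believing Unhealthy, it pays 29.
Healthy: no display nets 35; the display nets 29 − 6 = 23. Healthy stays.
Unhealthy: no display nets 35; the display nets 29 − 15 = 14. Unhealthy stays.
No type deviates, so pooling is sustained.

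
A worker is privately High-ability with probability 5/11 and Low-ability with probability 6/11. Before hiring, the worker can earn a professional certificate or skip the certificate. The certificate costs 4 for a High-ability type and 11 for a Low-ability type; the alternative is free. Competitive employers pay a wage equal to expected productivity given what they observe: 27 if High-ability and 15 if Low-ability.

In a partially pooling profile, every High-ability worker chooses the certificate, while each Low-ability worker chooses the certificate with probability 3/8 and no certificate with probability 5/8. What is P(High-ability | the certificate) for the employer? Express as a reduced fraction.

P(the certificate) = (5/11)·1 + (6/11)·(3/8) = 29/44.
By Bayes' rule, P(High-ability | the certificate) = (5/11) / (29/44) = 20/29.

20/29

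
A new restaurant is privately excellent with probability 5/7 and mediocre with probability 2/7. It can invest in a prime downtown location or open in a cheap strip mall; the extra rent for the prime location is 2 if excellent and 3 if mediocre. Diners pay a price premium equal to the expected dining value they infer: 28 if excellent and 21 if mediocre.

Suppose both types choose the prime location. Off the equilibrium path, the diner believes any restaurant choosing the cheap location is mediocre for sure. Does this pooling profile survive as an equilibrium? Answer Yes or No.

Yes

On path, the diner holds the prior and pays 5/7·28 + 2/7·21 = 26. Off path (the cheap location), believing mediocre, it pays 21.
excellent: the prime location nets 26 − 2 = 24; the cheap location nets 21. excellent stays.
mediocre: the prime location nets 26 − 3 = 23; the cheap location nets 21. mediocre stays.
No type deviates, so pooling is sustained.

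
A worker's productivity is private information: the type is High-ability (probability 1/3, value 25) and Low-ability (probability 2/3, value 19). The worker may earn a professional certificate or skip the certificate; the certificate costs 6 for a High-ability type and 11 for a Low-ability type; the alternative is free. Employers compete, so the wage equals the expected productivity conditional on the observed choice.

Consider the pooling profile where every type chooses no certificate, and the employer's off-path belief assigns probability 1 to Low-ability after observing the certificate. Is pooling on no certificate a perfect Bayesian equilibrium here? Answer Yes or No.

Yes

On path, the employer holds the prior and pays 1/3·25 + 2/3·19 = 21. Off path (the certificate), believing Low-ability, it pays 19.
High-ability: no certificate nets 21; the certificate nets 19 − 6 = 13. High-ability stays.
Low-ability: no certificate nets 21; the certificate nets 19 − 11 = 8. Low-ability stays.
No type deviates, so pooling is sustained.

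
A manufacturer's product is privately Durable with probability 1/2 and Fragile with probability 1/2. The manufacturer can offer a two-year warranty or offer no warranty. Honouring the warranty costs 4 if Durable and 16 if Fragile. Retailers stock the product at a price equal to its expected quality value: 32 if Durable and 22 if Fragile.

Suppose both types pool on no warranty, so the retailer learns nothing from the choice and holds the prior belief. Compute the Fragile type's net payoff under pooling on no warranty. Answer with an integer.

27

Pooled price = 1/2·32 + 1/2·22 = 27.
Fragile pays no cost for no warranty, so net payoff = 27.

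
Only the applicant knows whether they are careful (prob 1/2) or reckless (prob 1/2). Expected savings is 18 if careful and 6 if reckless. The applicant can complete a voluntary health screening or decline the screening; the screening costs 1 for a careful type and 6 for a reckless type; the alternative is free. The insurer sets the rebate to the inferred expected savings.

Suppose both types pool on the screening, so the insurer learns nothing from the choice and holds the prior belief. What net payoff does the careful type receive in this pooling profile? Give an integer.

Pooled rebate = 1/2·18 + 1/2·6 = 12.
careful pays cost 1 for the screening, so net payoff = 12 − 1 = 11.

11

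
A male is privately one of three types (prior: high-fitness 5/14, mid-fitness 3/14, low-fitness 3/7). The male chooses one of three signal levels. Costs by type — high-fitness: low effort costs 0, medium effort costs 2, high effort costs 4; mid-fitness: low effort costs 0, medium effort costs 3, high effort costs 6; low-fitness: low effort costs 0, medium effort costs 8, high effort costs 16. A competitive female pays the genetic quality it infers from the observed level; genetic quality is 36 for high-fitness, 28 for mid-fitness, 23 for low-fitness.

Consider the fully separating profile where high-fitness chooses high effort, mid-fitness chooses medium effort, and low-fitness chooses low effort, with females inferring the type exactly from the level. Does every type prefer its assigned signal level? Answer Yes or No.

No

Separating mating payoffs: high effort → 36, medium effort → 28, low effort → 23.
high-fitness (assigned high effort): low effort: 23 − 0 = 23; medium effort: 28 − 2 = 26; high effort: 36 − 4 = 32. high-fitness stays.
mid-fitness (assigned medium effort): low effort: 23 − 0 = 23; medium effort: 28 − 3 = 25; high effort: 36 − 6 = 30. mid-fitness prefers high effort.
low-fitness (assigned low effort): low effort: 23 − 0 = 23; medium effort: 28 − 8 = 20; high effort: 36 − 16 = 20. low-fitness stays.
At least one type deviates; the separating profile fails.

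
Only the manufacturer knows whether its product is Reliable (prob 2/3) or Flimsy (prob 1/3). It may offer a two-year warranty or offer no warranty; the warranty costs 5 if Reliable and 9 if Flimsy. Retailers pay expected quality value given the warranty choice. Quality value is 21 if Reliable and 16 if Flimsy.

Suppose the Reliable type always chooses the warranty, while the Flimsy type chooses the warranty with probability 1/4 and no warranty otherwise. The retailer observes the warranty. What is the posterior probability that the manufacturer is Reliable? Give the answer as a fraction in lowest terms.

P(the warranty) = (2/3)·1 + (1/3)·(1/4) = 3/4.
By Bayes' rule, P(Reliable | the warranty) = (2/3) / (3/4) = 8/9.

8/9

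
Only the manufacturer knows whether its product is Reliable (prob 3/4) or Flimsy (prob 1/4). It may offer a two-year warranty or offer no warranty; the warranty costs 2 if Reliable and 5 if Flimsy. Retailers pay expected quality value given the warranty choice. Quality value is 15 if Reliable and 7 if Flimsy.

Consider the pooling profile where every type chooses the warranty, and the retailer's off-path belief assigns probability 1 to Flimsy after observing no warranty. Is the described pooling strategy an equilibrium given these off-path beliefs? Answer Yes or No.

Yes

On path, the retailer holds the prior and pays 3/4·15 + 1/4·7 = 13. Off path (no warranty), believing Flimsy, it pays 7.
Reliable: the warranty nets 13 − 2 = 11; no warranty nets 7. Reliable stays.
Flimsy: the warranty nets 13 − 5 = 8; no warranty nets 7. Flimsy stays.
No type deviates, so pooling is sustained.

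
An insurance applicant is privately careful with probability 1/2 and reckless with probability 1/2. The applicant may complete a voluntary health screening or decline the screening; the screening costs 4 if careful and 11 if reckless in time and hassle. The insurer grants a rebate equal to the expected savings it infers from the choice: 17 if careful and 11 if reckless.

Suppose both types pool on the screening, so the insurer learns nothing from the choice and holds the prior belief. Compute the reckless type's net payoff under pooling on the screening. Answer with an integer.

Pooled rebate = 1/2·17 + 1/2·11 = 14.
reckless pays cost 11 for the screening, so net payoff = 14 − 11 = 3.

3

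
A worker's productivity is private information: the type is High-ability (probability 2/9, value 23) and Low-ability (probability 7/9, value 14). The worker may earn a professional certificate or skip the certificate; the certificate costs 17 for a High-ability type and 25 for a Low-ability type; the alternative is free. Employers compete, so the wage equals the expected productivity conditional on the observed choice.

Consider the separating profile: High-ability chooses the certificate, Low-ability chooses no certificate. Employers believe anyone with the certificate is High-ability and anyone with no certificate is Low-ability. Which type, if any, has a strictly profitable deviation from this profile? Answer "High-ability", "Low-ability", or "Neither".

High-ability

The certificate pays 23; no certificate pays 14.
High-ability: assigned the certificate, nets 23 − 17 = 6; deviating to no certificate nets 14.
Low-ability: assigned no certificate, nets 14; deviating to the certificate nets 23 − 25 = -2.
The High-ability type gains 8 by deviating.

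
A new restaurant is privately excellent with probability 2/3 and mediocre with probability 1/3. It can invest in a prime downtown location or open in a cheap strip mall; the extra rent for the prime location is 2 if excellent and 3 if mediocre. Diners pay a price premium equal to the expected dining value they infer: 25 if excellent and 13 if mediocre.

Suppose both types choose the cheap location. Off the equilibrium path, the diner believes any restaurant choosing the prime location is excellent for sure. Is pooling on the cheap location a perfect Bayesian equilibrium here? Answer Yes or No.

No

On path, the diner holds the prior and pays 2/3·25 + 1/3·13 = 21. Off path (the prime location), believing excellent, it pays 25.
excellent: the cheap location nets 21; the prime location nets 25 − 2 = 23. excellent would deviate.
mediocre: the cheap location nets 21; the prime location nets 25 − 3 = 22. mediocre would deviate.
A type deviates, so pooling fails.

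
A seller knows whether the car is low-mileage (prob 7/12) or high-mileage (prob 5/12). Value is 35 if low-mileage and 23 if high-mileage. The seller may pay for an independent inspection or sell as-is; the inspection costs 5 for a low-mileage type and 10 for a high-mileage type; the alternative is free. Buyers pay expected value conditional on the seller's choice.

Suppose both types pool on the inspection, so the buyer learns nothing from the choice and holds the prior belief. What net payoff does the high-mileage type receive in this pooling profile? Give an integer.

20

Pooled price = 7/12·35 + 5/12·23 = 30.
high-mileage pays cost 10 for the inspection, so net payoff = 30 − 10 = 20.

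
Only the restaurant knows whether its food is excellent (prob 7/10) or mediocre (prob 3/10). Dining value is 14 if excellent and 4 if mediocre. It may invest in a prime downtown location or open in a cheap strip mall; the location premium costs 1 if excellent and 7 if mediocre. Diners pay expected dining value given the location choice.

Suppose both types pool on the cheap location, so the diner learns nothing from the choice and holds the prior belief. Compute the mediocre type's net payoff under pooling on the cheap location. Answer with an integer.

Pooled price premium = 7/10·14 + 3/10·4 = 11.
mediocre pays no cost for the cheap location, so net payoff = 11.

11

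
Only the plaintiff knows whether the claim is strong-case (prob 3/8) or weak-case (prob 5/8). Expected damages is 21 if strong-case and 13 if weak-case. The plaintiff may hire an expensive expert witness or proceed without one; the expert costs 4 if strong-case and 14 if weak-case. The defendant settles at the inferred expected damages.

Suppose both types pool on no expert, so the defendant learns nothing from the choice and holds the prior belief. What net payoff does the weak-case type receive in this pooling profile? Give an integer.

Pooled settlement = 3/8·21 + 5/8·13 = 16.
weak-case pays no cost for no expert, so net payoff = 16.

16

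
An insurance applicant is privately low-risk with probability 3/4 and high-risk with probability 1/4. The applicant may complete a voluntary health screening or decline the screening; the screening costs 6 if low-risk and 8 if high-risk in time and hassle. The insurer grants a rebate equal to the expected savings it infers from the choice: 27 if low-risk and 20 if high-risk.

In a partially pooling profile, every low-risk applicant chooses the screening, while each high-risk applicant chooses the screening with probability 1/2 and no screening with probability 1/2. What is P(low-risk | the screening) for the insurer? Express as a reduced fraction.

P(the screening) = (3/4)·1 + (1/4)·(1/2) = 7/8.
By Bayes' rule, P(low-risk | the screening) = (3/4) / (7/8) = 6/7.

6/7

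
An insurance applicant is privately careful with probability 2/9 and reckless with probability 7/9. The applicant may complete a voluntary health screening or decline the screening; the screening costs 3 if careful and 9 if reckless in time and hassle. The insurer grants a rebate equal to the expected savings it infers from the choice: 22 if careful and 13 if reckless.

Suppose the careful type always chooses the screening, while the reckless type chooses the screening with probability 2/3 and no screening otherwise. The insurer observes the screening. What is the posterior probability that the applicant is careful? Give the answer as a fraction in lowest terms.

P(the screening) = (2/9)·1 + (7/9)·(2/3) = 20/27.
By Bayes' rule, P(careful | the screening) = (2/9) / (20/27) = 3/10.

3/10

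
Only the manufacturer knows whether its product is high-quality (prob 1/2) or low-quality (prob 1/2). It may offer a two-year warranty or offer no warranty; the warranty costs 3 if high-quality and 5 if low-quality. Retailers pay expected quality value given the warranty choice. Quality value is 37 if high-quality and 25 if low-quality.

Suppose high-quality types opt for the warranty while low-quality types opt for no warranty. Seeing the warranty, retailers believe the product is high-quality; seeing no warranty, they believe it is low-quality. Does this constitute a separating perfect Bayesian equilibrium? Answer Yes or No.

No

Under these beliefs, the warranty earns price 37 and no warranty earns price 25.
high-quality: the warranty nets 37 − 3 = 34; no warranty nets 25. high-quality prefers the warranty.
low-quality: the warranty nets 37 − 5 = 32; no warranty nets 25. low-quality would deviate to the warranty.
low-quality has a profitable deviation, so the profile is not an equilibrium.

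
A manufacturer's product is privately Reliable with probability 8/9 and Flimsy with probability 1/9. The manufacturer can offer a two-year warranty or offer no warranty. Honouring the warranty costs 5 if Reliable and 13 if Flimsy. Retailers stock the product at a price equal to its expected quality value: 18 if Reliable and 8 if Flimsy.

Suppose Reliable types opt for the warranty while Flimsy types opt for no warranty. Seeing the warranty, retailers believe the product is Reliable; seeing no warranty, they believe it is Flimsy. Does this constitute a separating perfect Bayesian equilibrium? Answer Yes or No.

Yes

Under these beliefs, the warranty earns price 18 and no warranty earns price 8.
Reliable: the warranty nets 18 − 5 = 13; no warranty nets 8. Reliable prefers the warranty.
Flimsy: the warranty nets 18 − 13 = 5; no warranty nets 8. Flimsy prefers no warranty.
Neither type deviates, so the separating profile is an equilibrium.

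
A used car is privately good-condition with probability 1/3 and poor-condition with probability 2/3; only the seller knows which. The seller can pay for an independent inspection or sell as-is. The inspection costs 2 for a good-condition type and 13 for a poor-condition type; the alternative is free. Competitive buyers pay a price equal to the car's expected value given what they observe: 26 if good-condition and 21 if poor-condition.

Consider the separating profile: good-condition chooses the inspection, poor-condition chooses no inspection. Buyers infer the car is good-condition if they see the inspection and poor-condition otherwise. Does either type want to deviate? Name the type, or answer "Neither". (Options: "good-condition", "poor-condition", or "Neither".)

Neither

The inspection pays 26; no inspection pays 21.
good-condition: assigned the inspection, nets 26 − 2 = 24; deviating to no inspection nets 21.
poor-condition: assigned no inspection, nets 21; deviating to the inspection nets 26 − 13 = 13.
Both types strictly prefer their assigned action; no profitable deviation.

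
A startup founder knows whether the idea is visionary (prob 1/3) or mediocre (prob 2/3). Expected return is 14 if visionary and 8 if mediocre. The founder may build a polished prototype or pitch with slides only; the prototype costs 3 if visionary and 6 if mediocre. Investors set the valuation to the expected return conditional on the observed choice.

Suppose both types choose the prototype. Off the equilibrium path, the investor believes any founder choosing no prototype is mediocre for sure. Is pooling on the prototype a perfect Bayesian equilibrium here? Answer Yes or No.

No

On path, the investor holds the prior and pays 1/3·14 + 2/3·8 = 10. Off path (no prototype), believing mediocre, it pays 8.
visionary: the prototype nets 10 − 3 = 7; no prototype nets 8. visionary would deviate.
mediocre: the prototype nets 10 − 6 = 4; no prototype nets 8. mediocre would deviate.
A type deviates, so pooling fails.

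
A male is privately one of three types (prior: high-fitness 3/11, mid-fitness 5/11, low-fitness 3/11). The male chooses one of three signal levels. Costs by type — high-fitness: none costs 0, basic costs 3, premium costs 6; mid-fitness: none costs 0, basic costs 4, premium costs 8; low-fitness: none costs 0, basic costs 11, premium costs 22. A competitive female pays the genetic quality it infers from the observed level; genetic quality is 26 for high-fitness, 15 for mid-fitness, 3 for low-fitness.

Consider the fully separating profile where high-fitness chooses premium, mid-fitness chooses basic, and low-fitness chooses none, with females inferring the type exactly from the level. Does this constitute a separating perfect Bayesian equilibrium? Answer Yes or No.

Separating mating payoffs: premium → 26, basic → 15, none → 3.
high-fitness (assigned premium): none: 3 − 0 = 3; basic: 15 − 3 = 12; premium: 26 − 6 = 20. high-fitness stays.
mid-fitness (assigned basic): none: 3 − 0 = 3; basic: 15 − 4 = 11; premium: 26 − 8 = 18. mid-fitness prefers premium.
low-fitness (assigned none): none: 3 − 0 = 3; basic: 15 − 11 = 4; premium: 26 − 22 = 4. low-fitness prefers basic.
At least one type deviates; the separating profile fails.

No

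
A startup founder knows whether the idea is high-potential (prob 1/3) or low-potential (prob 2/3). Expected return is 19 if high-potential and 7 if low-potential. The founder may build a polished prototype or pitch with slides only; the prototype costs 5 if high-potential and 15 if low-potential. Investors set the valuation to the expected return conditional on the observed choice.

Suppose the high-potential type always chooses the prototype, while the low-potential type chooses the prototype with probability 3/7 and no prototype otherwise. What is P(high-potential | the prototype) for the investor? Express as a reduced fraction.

P(the prototype) = (1/3)·1 + (2/3)·(3/7) = 13/21.
By Bayes' rule, P(high-potential | the prototype) = (1/3) / (13/21) = 7/13.

7/13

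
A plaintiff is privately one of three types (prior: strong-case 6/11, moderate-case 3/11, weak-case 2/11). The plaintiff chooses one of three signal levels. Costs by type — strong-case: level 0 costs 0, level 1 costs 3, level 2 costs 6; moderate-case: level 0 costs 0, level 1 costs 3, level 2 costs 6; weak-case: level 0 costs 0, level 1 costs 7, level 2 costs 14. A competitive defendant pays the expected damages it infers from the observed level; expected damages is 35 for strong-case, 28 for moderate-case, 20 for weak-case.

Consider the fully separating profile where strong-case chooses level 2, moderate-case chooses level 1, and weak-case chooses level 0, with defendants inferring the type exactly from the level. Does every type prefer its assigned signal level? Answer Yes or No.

Separating settlements: level 2 → 35, level 1 → 28, level 0 → 20.
strong-case (assigned level 2): level 0: 20 − 0 = 20; level 1: 28 − 3 = 25; level 2: 35 − 6 = 29. strong-case stays.
moderate-case (assigned level 1): level 0: 20 − 0 = 20; level 1: 28 − 3 = 25; level 2: 35 − 6 = 29. moderate-case prefers level 2.
weak-case (assigned level 0): level 0: 20 − 0 = 20; level 1: 28 − 7 = 21; level 2: 35 − 14 = 21. weak-case prefers level 1.
At least one type deviates; the separating profile fails.

No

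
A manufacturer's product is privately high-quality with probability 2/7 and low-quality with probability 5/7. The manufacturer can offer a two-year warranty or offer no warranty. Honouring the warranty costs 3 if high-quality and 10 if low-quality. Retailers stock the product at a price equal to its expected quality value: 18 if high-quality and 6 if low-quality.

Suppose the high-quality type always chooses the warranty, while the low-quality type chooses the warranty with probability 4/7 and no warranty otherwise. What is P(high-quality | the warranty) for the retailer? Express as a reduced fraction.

7/17

P(the warranty) = (2/7)·1 + (5/7)·(4/7) = 34/49.
By Bayes' rule, P(high-quality | the warranty) = (2/7) / (34/49) = 7/17.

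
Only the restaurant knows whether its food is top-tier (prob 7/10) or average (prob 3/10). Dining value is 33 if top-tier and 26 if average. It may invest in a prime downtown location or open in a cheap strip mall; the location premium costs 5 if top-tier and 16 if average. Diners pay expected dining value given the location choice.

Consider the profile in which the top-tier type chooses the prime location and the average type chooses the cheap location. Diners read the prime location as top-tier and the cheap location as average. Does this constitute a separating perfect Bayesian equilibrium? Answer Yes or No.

Yes

Under these beliefs, the prime location earns price premium 33 and the cheap location earns price premium 26.
top-tier: the prime location nets 33 − 5 = 28; the cheap location nets 26. top-tier prefers the prime location.
average: the prime location nets 33 − 16 = 17; the cheap location nets 26. average prefers the cheap location.
Neither type deviates, so the separating profile is an equilibrium.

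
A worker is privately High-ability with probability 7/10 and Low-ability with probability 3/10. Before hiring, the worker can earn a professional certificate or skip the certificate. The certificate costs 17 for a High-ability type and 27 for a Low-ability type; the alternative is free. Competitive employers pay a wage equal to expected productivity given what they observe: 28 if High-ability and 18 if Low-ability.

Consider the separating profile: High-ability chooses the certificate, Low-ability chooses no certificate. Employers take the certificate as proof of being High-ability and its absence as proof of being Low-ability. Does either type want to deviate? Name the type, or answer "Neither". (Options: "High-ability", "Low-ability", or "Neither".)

The certificate pays 28; no certificate pays 18.
High-ability: assigned the certificate, nets 28 − 17 = 11; deviating to no certificate nets 18.
Low-ability: assigned no certificate, nets 18; deviating to the certificate nets 28 − 27 = 1.
The High-ability type gains 7 by deviating.

High-ability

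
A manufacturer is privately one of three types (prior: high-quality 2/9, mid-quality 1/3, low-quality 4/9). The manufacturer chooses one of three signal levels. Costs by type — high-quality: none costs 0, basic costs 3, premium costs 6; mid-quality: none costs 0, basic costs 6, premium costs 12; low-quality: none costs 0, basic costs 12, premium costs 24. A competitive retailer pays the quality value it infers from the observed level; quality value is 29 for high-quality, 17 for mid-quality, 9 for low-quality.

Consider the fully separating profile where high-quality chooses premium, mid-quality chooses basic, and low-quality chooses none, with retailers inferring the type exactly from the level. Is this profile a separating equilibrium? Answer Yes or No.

Separating prices: premium → 29, basic → 17, none → 9.
high-quality (assigned premium): none: 9 − 0 = 9; basic: 17 − 3 = 14; premium: 29 − 6 = 23. high-quality stays.
mid-quality (assigned basic): none: 9 − 0 = 9; basic: 17 − 6 = 11; premium: 29 − 12 = 17. mid-quality prefers premium.
low-quality (assigned none): none: 9 − 0 = 9; basic: 17 − 12 = 5; premium: 29 − 24 = 5. low-quality stays.
At least one type deviates; the separating profile fails.

No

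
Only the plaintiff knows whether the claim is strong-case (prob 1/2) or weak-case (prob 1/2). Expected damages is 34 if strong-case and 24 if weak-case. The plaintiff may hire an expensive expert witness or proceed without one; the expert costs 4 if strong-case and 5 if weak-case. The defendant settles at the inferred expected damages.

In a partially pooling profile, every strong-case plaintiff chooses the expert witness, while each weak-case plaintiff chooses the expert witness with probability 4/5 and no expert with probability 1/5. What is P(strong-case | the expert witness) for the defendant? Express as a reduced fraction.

P(the expert witness) = (1/2)·1 + (1/2)·(4/5) = 9/10.
By Bayes' rule, P(strong-case | the expert witness) = (1/2) / (9/10) = 5/9.

5/9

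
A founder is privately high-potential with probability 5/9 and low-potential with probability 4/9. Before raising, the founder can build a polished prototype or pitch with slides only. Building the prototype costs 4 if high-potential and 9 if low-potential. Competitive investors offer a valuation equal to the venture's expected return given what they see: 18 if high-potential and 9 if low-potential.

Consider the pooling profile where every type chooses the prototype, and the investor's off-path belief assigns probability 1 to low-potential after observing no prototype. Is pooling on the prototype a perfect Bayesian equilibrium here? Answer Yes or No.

No

On path, the investor holds the prior and pays 5/9·18 + 4/9·9 = 14. Off path (no prototype), believing low-potential, it pays 9.
high-potential: the prototype nets 14 − 4 = 10; no prototype nets 9. high-potential stays.
low-potential: the prototype nets 14 − 9 = 5; no prototype nets 9. low-potential would deviate.
A type deviates, so pooling fails.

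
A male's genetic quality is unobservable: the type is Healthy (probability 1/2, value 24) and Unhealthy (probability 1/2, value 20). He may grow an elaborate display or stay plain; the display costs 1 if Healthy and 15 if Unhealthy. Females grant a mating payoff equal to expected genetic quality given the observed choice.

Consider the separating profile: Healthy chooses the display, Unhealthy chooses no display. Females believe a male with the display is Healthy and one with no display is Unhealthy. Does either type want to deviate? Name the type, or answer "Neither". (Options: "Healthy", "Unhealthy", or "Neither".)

The display pays 24; no display pays 20.
Healthy: assigned the display, nets 24 − 1 = 23; deviating to no display nets 20.
Unhealthy: assigned no display, nets 20; deviating to the display nets 24 − 15 = 9.
Both types strictly prefer their assigned action; no profitable deviation.

Neither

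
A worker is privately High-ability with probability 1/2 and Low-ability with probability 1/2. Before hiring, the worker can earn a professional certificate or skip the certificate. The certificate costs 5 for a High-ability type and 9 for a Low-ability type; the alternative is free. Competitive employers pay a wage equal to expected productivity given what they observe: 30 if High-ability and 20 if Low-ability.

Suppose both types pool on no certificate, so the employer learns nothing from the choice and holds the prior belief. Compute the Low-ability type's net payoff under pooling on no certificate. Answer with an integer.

Pooled wage = 1/2·30 + 1/2·20 = 25.
Low-ability pays no cost for no certificate, so net payoff = 25.

25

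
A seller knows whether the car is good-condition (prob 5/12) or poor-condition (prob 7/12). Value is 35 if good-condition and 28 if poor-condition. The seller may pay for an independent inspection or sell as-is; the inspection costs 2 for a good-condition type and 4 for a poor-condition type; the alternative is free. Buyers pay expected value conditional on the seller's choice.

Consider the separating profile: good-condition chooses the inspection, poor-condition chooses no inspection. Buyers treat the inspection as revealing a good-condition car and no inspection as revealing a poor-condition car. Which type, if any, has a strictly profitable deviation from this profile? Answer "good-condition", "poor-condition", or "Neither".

poor-condition

The inspection pays 35; no inspection pays 28.
good-condition: assigned the inspection, nets 35 − 2 = 33; deviating to no inspection nets 28.
poor-condition: assigned no inspection, nets 28; deviating to the inspection nets 35 − 4 = 31.
The poor-condition type gains 3 by deviating.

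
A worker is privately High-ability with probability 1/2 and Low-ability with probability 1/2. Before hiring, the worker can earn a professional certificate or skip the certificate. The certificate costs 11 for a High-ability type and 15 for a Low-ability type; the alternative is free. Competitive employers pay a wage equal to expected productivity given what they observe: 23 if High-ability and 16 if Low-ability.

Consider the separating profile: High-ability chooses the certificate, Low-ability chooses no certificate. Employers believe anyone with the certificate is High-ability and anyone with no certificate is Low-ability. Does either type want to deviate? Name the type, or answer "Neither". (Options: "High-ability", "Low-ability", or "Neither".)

High-ability

The certificate pays 23; no certificate pays 16.
High-ability: assigned the certificate, nets 23 − 11 = 12; deviating to no certificate nets 16.
Low-ability: assigned no certificate, nets 16; deviating to the certificate nets 23 − 15 = 8.
The High-ability type gains 4 by deviating.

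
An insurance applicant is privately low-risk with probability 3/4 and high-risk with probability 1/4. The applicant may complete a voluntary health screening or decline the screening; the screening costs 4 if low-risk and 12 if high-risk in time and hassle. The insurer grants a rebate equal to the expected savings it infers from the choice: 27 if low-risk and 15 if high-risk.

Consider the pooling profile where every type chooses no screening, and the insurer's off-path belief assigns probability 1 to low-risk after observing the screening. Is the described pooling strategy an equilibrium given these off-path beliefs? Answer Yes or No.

On path, the insurer holds the prior and pays 3/4·27 + 1/4·15 = 24. Off path (the screening), believing low-risk, it pays 27.
low-risk: no screening nets 24; the screening nets 27 − 4 = 23. low-risk stays.
high-risk: no screening nets 24; the screening nets 27 − 12 = 15. high-risk stays.
No type deviates, so pooling is sustained.

Yes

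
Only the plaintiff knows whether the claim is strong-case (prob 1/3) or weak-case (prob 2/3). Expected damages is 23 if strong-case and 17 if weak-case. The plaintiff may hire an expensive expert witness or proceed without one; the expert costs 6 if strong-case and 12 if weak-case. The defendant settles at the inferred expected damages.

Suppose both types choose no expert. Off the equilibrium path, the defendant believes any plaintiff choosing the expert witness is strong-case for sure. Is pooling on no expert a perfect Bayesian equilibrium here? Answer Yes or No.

On path, the defendant holds the prior and pays 1/3·23 + 2/3·17 = 19. Off path (the expert witness), believing strong-case, it pays 23.
strong-case: no expert nets 19; the expert witness nets 23 − 6 = 17. strong-case stays.
weak-case: no expert nets 19; the expert witness nets 23 − 12 = 11. weak-case stays.
No type deviates, so pooling is sustained.

Yes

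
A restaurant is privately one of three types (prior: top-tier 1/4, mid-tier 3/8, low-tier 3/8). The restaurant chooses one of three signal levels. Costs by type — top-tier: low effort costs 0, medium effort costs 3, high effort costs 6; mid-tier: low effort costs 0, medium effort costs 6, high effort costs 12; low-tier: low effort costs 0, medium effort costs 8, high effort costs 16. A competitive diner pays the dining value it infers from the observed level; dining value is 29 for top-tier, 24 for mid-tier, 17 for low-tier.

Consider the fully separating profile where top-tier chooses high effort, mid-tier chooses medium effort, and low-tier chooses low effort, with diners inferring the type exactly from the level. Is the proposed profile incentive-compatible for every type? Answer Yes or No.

Yes

Separating price premiums: high effort → 29, medium effort → 24, low effort → 17.
top-tier (assigned high effort): low effort: 17 − 0 = 17; medium effort: 24 − 3 = 21; high effort: 29 − 6 = 23. top-tier stays.
mid-tier (assigned medium effort): low effort: 17 − 0 = 17; medium effort: 24 − 6 = 18; high effort: 29 − 12 = 17. mid-tier stays.
low-tier (assigned low effort): low effort: 17 − 0 = 17; medium effort: 24 − 8 = 16; high effort: 29 − 16 = 13. low-tier stays.
Every type prefers its assigned level; separation holds.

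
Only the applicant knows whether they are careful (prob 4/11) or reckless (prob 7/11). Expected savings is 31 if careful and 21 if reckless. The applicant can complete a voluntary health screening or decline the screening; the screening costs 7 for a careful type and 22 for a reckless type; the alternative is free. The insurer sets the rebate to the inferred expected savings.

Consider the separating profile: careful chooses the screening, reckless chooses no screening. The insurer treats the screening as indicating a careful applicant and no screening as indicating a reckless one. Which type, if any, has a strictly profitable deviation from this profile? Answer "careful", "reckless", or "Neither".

Neither

The screening pays 31; no screening pays 21.
careful: assigned the screening, nets 31 − 7 = 24; deviating to no screening nets 21.
reckless: assigned no screening, nets 21; deviating to the screening nets 31 − 22 = 9.
Both types strictly prefer their assigned action; no profitable deviation.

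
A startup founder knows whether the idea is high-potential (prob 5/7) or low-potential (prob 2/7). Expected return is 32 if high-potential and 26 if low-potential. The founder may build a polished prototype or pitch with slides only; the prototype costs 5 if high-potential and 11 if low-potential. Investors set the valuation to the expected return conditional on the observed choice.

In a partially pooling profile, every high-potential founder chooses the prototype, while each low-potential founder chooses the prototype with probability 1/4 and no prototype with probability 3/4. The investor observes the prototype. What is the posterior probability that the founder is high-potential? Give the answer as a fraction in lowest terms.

P(the prototype) = (5/7)·1 + (2/7)·(1/4) = 11/14.
By Bayes' rule, P(high-potential | the prototype) = (5/7) / (11/14) = 10/11.

10/11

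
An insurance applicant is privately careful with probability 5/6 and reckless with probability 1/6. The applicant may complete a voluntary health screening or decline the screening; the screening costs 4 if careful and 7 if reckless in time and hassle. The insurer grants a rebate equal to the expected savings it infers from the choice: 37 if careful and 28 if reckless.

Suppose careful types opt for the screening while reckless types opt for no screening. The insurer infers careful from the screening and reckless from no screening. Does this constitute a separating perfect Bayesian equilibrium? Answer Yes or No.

No

Under these beliefs, the screening earns rebate 37 and no screening earns rebate 28.
careful: the screening nets 37 − 4 = 33; no screening nets 28. careful prefers the screening.
reckless: the screening nets 37 − 7 = 30; no screening nets 28. reckless would deviate to the screening.
reckless has a profitable deviation, so the profile is not an equilibrium.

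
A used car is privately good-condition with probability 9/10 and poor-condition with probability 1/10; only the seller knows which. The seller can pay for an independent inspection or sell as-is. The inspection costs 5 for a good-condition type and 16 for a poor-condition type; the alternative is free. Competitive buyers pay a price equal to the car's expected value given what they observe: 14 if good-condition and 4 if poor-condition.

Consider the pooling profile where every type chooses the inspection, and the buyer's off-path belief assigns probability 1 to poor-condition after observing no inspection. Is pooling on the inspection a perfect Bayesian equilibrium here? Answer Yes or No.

On path, the buyer holds the prior and pays 9/10·14 + 1/10·4 = 13. Off path (no inspection), believing poor-condition, it pays 4.
good-condition: the inspection nets 13 − 5 = 8; no inspection nets 4. good-condition stays.
poor-condition: the inspection nets 13 − 16 = -3; no inspection nets 4. poor-condition would deviate.
A type deviates, so pooling fails.

No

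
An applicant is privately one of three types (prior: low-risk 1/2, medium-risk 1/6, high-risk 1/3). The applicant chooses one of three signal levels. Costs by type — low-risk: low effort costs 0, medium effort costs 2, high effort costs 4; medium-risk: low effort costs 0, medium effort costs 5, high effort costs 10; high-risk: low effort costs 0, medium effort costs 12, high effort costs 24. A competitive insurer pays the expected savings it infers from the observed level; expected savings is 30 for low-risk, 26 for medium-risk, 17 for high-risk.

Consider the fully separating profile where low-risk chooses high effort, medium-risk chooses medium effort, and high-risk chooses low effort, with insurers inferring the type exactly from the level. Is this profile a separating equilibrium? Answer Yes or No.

Separating rebates: high effort → 30, medium effort → 26, low effort → 17.
low-risk (assigned high effort): low effort: 17 − 0 = 17; medium effort: 26 − 2 = 24; high effort: 30 − 4 = 26. low-risk stays.
medium-risk (assigned medium effort): low effort: 17 − 0 = 17; medium effort: 26 − 5 = 21; high effort: 30 − 10 = 20. medium-risk stays.
high-risk (assigned low effort): low effort: 17 − 0 = 17; medium effort: 26 − 12 = 14; high effort: 30 − 24 = 6. high-risk stays.
Every type prefers its assigned level; separation holds.

Yes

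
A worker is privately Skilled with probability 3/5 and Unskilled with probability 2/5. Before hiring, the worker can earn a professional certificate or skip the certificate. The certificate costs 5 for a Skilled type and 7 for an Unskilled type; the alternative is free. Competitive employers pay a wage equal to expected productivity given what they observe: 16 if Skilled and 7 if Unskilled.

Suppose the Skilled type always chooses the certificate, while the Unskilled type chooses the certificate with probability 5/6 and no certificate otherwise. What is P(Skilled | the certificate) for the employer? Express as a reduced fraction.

P(the certificate) = (3/5)·1 + (2/5)·(5/6) = 14/15.
By Bayes' rule, P(Skilled | the certificate) = (3/5) / (14/15) = 9/14.

9/14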